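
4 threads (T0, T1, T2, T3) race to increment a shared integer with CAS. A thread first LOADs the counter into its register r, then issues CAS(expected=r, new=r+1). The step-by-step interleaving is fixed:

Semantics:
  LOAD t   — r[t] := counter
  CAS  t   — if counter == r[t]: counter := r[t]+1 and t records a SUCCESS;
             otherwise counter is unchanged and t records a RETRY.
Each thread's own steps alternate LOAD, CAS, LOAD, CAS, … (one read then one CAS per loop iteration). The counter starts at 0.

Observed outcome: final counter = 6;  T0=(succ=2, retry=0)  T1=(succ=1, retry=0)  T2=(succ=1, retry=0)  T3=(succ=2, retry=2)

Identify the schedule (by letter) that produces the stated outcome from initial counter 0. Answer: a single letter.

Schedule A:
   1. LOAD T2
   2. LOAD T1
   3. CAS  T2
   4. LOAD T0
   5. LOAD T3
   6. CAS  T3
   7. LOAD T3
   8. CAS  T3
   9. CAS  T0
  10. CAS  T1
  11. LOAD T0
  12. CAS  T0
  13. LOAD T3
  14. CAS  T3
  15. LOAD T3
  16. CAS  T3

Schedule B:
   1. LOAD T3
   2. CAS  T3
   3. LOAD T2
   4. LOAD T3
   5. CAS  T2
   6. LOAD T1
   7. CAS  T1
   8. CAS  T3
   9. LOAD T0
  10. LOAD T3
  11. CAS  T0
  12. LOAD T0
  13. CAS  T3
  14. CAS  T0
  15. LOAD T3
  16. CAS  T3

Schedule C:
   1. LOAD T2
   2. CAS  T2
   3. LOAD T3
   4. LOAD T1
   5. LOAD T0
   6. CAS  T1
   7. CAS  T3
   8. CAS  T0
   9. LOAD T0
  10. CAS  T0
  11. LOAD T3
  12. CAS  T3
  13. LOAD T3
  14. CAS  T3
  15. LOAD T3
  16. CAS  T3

B

Run B:
step 1: T3 LOAD ⇒ load; ctr=0 reg=0
step 2: T3 CAS ⇒ ok; ctr=1 reg=0
step 3: T2 LOAD ⇒ load; ctr=1 reg=1
step 4: T3 LOAD ⇒ load; ctr=1 reg=1
step 5: T2 CAS ⇒ ok; ctr=2 reg=1
step 6: T1 LOAD ⇒ load; ctr=2 reg=2
step 7: T1 CAS ⇒ ok; ctr=3 reg=2
step 8: T3 CAS ⇒ retry; ctr=3 reg=1
step 9: T0 LOAD ⇒ load; ctr=3 reg=3
step 10: T3 LOAD ⇒ load; ctr=3 reg=3
step 11: T0 CAS ⇒ ok; ctr=4 reg=3
step 12: T0 LOAD ⇒ load; ctr=4 reg=4
step 13: T3 CAS ⇒ retry; ctr=4 reg=3
step 14: T0 CAS ⇒ ok; ctr=5 reg=4
step 15: T3 LOAD ⇒ load; ctr=5 reg=5
step 16: T3 CAS ⇒ ok; ctr=6 reg=5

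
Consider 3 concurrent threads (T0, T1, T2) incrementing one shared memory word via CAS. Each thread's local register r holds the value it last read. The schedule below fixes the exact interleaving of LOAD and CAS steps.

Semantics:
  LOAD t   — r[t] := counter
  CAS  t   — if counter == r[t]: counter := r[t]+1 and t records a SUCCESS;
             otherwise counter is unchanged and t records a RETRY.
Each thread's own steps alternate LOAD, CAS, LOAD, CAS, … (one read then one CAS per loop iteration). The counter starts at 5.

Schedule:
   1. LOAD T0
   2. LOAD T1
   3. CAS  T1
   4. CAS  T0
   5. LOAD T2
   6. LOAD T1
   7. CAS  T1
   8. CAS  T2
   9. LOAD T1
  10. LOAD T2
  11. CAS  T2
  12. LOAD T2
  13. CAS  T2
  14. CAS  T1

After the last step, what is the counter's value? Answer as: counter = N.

counter = 9

step 1: T0 LOAD ⇒ load; ctr=5 reg=5
step 2: T1 LOAD ⇒ load; ctr=5 reg=5
step 3: T1 CAS ⇒ ok; ctr=6 reg=5
step 4: T0 CAS ⇒ retry; ctr=6 reg=5
step 5: T2 LOAD ⇒ load; ctr=6 reg=6
step 6: T1 LOAD ⇒ load; ctr=6 reg=6
step 7: T1 CAS ⇒ ok; ctr=7 reg=6
step 8: T2 CAS ⇒ retry; ctr=7 reg=6
step 9: T1 LOAD ⇒ load; ctr=7 reg=7
step 10: T2 LOAD ⇒ load; ctr=7 reg=7
step 11: T2 CAS ⇒ ok; ctr=8 reg=7
step 12: T2 LOAD ⇒ load; ctr=8 reg=8
step 13: T2 CAS ⇒ ok; ctr=9 reg=8
step 14: T1 CAS ⇒ retry; ctr=9 reg=7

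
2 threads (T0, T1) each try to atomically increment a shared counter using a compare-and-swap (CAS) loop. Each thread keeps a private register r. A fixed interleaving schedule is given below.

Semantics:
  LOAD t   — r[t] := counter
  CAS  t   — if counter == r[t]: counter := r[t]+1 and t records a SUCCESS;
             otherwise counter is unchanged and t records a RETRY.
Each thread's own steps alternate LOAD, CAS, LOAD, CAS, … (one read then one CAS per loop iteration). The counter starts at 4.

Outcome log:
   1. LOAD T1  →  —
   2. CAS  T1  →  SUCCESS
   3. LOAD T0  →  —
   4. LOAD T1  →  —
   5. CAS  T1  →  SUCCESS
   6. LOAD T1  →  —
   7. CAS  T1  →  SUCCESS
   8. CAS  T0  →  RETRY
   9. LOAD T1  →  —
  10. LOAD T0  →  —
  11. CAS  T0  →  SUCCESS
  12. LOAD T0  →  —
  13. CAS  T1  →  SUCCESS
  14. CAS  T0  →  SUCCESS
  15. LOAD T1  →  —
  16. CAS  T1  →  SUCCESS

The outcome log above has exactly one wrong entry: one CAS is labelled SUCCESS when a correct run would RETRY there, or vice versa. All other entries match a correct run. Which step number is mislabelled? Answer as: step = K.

Re-executing:
   1) LOAD T1:  M=4  r_T1=4
   2) CAS  T1:  M=5  r_T1=4 ✓
   3) LOAD T0:  M=5  r_T0=5
   4) LOAD T1:  M=5  r_T1=5
   5) CAS  T1:  M=6  r_T1=5 ✓
   6) LOAD T1:  M=6  r_T1=6
   7) CAS  T1:  M=7  r_T1=6 ✓
   8) CAS  T0:  M=7  r_T0=5 ✗
   9) LOAD T1:  M=7  r_T1=7
  10) LOAD T0:  M=7  r_T0=7
  11) CAS  T0:  M=8  r_T0=7 ✓
  12) LOAD T0:  M=8  r_T0=8
  13) CAS  T1:  M=8  r_T1=7 ✗
  14) CAS  T0:  M=9  r_T0=8 ✓
  15) LOAD T1:  M=9  r_T1=9
  16) CAS  T1:  M=10  r_T1=9 ✓
Flip is step 13.

step = 13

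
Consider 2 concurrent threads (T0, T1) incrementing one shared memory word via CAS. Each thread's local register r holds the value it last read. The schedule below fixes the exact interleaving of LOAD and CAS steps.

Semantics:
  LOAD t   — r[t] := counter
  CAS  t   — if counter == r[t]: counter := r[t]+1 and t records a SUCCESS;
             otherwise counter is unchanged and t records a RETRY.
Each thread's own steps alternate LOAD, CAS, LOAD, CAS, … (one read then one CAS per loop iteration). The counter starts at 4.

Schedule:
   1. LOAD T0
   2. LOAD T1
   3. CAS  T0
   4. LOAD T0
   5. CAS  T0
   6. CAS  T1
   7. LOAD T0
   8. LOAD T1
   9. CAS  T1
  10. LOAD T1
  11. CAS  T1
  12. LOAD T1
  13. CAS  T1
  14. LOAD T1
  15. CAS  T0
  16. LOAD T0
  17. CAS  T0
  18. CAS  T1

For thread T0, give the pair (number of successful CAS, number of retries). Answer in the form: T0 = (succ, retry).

step 1: T0 LOAD ⇒ load; ctr=4 reg=4
step 2: T1 LOAD ⇒ load; ctr=4 reg=4
step 3: T0 CAS ⇒ ok; ctr=5 reg=4
step 4: T0 LOAD ⇒ load; ctr=5 reg=5
step 5: T0 CAS ⇒ ok; ctr=6 reg=5
step 6: T1 CAS ⇒ retry; ctr=6 reg=4
step 7: T0 LOAD ⇒ load; ctr=6 reg=6
step 8: T1 LOAD ⇒ load; ctr=6 reg=6
step 9: T1 CAS ⇒ ok; ctr=7 reg=6
step 10: T1 LOAD ⇒ load; ctr=7 reg=7
step 11: T1 CAS ⇒ ok; ctr=8 reg=7
step 12: T1 LOAD ⇒ load; ctr=8 reg=8
step 13: T1 CAS ⇒ ok; ctr=9 reg=8
step 14: T1 LOAD ⇒ load; ctr=9 reg=9
step 15: T0 CAS ⇒ retry; ctr=9 reg=6
step 16: T0 LOAD ⇒ load; ctr=9 reg=9
step 17: T0 CAS ⇒ ok; ctr=10 reg=9
step 18: T1 CAS ⇒ retry; ctr=10 reg=9

T0 = (3, 1)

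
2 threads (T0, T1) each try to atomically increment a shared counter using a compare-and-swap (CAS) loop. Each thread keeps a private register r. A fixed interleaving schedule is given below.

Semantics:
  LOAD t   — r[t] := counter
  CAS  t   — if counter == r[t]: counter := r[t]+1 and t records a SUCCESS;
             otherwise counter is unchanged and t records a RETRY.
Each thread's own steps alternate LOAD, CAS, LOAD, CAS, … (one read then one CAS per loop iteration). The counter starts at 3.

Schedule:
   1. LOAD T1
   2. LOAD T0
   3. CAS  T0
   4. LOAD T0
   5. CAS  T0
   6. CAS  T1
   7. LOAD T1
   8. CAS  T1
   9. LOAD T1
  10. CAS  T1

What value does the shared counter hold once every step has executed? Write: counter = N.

counter = 7

#1 T1 reads 3
#2 T0 reads 3
#3 T0 CAS(3→4) writes; counter now 4
#4 T0 reads 4
#5 T0 CAS(4→5) writes; counter now 5
#6 T1 CAS(3→4) fails; counter now 5
#7 T1 reads 5
#8 T1 CAS(5→6) writes; counter now 6
#9 T1 reads 6
#10 T1 CAS(6→7) writes; counter now 7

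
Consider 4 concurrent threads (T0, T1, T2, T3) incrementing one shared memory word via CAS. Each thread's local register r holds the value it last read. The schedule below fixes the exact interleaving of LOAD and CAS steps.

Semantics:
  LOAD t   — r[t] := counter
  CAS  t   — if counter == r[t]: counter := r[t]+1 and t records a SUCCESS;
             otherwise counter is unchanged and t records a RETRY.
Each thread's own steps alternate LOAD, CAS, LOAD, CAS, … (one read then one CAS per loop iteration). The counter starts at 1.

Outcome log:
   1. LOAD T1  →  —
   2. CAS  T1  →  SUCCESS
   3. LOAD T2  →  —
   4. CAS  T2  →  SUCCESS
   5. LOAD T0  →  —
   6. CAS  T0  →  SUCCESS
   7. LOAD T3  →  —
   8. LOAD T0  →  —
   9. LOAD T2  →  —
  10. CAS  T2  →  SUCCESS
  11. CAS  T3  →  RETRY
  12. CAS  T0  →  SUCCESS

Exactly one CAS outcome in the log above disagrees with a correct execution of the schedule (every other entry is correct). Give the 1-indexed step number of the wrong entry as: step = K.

Correct run:
T1 LOAD — after: cnt=1, r=1 — load
T1 CAS — after: cnt=2, r=1 — ok
T2 LOAD — after: cnt=2, r=2 — load
T2 CAS — after: cnt=3, r=2 — ok
T0 LOAD — after: cnt=3, r=3 — load
T0 CAS — after: cnt=4, r=3 — ok
T3 LOAD — after: cnt=4, r=4 — load
T0 LOAD — after: cnt=4, r=4 — load
T2 LOAD — after: cnt=4, r=4 — load
T2 CAS — after: cnt=5, r=4 — ok
T3 CAS — after: cnt=5, r=4 — retry
T0 CAS — after: cnt=5, r=4 — retry
Flip is step 12.

step = 12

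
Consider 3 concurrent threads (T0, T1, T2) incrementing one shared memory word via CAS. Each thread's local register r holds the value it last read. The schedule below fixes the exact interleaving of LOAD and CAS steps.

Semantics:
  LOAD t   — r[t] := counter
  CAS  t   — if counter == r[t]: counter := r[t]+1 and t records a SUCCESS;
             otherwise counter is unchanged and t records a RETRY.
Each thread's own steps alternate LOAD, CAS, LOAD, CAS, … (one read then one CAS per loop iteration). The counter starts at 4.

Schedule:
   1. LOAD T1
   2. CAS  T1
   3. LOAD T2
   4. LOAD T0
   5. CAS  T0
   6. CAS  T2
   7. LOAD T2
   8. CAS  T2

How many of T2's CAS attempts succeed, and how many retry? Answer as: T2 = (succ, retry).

T1 LOAD — after: cnt=4, r=4 — load
T1 CAS — after: cnt=5, r=4 — ok
T2 LOAD — after: cnt=5, r=5 — load
T0 LOAD — after: cnt=5, r=5 — load
T0 CAS — after: cnt=6, r=5 — ok
T2 CAS — after: cnt=6, r=5 — retry
T2 LOAD — after: cnt=6, r=6 — load
T2 CAS — after: cnt=7, r=6 — ok

T2 = (1, 1)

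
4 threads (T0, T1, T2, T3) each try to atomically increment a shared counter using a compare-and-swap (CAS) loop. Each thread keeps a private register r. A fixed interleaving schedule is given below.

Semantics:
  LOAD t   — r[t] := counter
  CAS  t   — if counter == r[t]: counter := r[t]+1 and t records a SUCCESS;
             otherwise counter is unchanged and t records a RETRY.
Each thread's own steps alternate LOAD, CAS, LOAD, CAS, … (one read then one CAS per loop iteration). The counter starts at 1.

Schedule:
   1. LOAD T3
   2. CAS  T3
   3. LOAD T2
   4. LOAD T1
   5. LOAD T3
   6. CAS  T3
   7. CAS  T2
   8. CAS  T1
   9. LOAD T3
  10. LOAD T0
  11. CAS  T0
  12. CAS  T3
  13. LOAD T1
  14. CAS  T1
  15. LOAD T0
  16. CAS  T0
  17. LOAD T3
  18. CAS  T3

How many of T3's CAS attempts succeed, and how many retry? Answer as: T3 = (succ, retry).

step 1: T3 LOAD ⇒ load; ctr=1 reg=1
step 2: T3 CAS ⇒ ok; ctr=2 reg=1
step 3: T2 LOAD ⇒ load; ctr=2 reg=2
step 4: T1 LOAD ⇒ load; ctr=2 reg=2
step 5: T3 LOAD ⇒ load; ctr=2 reg=2
step 6: T3 CAS ⇒ ok; ctr=3 reg=2
step 7: T2 CAS ⇒ retry; ctr=3 reg=2
step 8: T1 CAS ⇒ retry; ctr=3 reg=2
step 9: T3 LOAD ⇒ load; ctr=3 reg=3
step 10: T0 LOAD ⇒ load; ctr=3 reg=3
step 11: T0 CAS ⇒ ok; ctr=4 reg=3
step 12: T3 CAS ⇒ retry; ctr=4 reg=3
step 13: T1 LOAD ⇒ load; ctr=4 reg=4
step 14: T1 CAS ⇒ ok; ctr=5 reg=4
step 15: T0 LOAD ⇒ load; ctr=5 reg=5
step 16: T0 CAS ⇒ ok; ctr=6 reg=5
step 17: T3 LOAD ⇒ load; ctr=6 reg=6
step 18: T3 CAS ⇒ ok; ctr=7 reg=6

T3 = (3, 1)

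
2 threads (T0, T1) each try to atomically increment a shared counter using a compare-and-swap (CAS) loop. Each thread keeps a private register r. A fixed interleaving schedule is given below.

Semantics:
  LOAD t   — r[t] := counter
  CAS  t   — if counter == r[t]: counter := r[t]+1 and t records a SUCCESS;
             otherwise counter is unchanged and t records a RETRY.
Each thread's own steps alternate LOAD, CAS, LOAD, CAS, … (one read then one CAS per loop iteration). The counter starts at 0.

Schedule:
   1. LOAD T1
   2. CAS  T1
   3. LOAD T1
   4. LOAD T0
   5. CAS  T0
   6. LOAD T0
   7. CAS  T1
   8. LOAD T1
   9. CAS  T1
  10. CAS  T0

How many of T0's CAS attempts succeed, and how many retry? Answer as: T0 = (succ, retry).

T1 LOAD — after: cnt=0, r=0 — load
T1 CAS — after: cnt=1, r=0 — ok
T1 LOAD — after: cnt=1, r=1 — load
T0 LOAD — after: cnt=1, r=1 — load
T0 CAS — after: cnt=2, r=1 — ok
T0 LOAD — after: cnt=2, r=2 — load
T1 CAS — after: cnt=2, r=1 — retry
T1 LOAD — after: cnt=2, r=2 — load
T1 CAS — after: cnt=3, r=2 — ok
T0 CAS — after: cnt=3, r=2 — retry

T0 = (1, 1)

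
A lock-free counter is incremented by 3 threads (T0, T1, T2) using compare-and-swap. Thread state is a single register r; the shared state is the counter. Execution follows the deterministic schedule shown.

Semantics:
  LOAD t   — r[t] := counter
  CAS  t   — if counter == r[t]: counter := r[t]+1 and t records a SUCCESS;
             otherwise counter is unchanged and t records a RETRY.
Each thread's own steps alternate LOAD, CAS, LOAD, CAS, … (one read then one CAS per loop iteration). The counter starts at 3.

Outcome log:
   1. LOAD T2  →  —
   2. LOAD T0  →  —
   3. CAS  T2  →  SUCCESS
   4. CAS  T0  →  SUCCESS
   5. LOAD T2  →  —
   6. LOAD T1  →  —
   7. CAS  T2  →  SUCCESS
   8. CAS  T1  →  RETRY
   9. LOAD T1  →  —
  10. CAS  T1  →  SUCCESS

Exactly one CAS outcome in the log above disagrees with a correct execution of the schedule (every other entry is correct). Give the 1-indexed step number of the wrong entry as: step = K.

Reference trace:
1. LOAD T2 → mem=3 r[T2]=3 [LOAD]
2. LOAD T0 → mem=3 r[T0]=3 [LOAD]
3. CAS T2 → mem=4 r[T2]=3 [OK]
4. CAS T0 → mem=4 r[T0]=3 [RETRY]
5. LOAD T2 → mem=4 r[T2]=4 [LOAD]
6. LOAD T1 → mem=4 r[T1]=4 [LOAD]
7. CAS T2 → mem=5 r[T2]=4 [OK]
8. CAS T1 → mem=5 r[T1]=4 [RETRY]
9. LOAD T1 → mem=5 r[T1]=5 [LOAD]
10. CAS T1 → mem=6 r[T1]=5 [OK]
Flip is step 4.

step = 4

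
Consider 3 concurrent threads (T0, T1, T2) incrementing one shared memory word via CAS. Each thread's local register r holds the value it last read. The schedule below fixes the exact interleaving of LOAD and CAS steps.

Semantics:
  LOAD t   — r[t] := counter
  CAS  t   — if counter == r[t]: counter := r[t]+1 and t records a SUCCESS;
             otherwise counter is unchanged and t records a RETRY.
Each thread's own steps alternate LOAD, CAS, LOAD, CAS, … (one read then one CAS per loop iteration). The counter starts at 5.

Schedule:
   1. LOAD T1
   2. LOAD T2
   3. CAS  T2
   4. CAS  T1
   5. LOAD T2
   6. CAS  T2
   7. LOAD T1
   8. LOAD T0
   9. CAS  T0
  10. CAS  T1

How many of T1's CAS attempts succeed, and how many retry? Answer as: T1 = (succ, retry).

T1 = (0, 2)

1. LOAD T1 → mem=5 r[T1]=5 [LOAD]
2. LOAD T2 → mem=5 r[T2]=5 [LOAD]
3. CAS T2 → mem=6 r[T2]=5 [OK]
4. CAS T1 → mem=6 r[T1]=5 [RETRY]
5. LOAD T2 → mem=6 r[T2]=6 [LOAD]
6. CAS T2 → mem=7 r[T2]=6 [OK]
7. LOAD T1 → mem=7 r[T1]=7 [LOAD]
8. LOAD T0 → mem=7 r[T0]=7 [LOAD]
9. CAS T0 → mem=8 r[T0]=7 [OK]
10. CAS T1 → mem=8 r[T1]=7 [RETRY]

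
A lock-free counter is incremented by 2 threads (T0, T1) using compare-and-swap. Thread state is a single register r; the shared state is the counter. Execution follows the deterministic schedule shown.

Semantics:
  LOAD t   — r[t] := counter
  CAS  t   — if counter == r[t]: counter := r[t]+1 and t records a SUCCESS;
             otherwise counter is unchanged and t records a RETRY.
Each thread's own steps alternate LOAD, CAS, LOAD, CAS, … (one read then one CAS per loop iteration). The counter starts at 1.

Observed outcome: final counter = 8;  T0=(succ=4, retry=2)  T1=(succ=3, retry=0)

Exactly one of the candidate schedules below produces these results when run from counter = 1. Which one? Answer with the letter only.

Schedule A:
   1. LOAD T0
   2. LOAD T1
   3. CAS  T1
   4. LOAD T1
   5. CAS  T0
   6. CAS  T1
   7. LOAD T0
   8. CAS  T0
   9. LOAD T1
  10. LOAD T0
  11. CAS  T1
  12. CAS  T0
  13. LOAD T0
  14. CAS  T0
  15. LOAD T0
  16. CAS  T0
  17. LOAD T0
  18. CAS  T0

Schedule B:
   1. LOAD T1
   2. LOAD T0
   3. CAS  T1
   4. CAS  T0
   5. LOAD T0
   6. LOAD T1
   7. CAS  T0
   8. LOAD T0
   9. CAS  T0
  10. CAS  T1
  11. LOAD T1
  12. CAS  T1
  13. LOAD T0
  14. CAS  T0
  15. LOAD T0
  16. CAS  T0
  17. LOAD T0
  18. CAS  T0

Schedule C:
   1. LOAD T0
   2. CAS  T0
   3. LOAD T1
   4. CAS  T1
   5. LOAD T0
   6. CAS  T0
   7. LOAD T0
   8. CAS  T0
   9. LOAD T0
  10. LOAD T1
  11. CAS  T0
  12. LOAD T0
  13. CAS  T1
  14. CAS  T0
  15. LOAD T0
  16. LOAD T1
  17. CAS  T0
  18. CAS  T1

Run A:
#1 T0 reads 1
#2 T1 reads 1
#3 T1 CAS(1→2) writes; counter now 2
#4 T1 reads 2
#5 T0 CAS(1→2) fails; counter now 2
#6 T1 CAS(2→3) writes; counter now 3
#7 T0 reads 3
#8 T0 CAS(3→4) writes; counter now 4
#9 T1 reads 4
#10 T0 reads 4
#11 T1 CAS(4→5) writes; counter now 5
#12 T0 CAS(4→5) fails; counter now 5
#13 T0 reads 5
#14 T0 CAS(5→6) writes; counter now 6
#15 T0 reads 6
#16 T0 CAS(6→7) writes; counter now 7
#17 T0 reads 7
#18 T0 CAS(7→8) writes; counter now 8

A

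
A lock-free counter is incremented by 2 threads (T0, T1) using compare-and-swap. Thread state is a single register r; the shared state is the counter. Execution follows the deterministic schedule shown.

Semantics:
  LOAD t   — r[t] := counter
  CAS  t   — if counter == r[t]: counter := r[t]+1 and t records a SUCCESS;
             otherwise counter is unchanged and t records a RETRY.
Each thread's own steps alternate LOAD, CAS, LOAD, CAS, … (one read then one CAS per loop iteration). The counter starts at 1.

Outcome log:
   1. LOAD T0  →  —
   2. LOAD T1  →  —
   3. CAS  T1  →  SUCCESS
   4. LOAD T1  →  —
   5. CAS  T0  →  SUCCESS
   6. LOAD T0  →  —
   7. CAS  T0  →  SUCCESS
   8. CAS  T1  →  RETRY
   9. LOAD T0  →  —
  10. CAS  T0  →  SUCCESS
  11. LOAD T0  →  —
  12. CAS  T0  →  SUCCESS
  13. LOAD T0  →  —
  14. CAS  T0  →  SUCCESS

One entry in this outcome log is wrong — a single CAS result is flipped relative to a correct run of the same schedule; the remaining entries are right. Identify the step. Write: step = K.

Re-executing:
   1) LOAD T0:  M=1  r_T0=1
   2) LOAD T1:  M=1  r_T1=1
   3) CAS  T1:  M=2  r_T1=1 ✓
   4) LOAD T1:  M=2  r_T1=2
   5) CAS  T0:  M=2  r_T0=1 ✗
   6) LOAD T0:  M=2  r_T0=2
   7) CAS  T0:  M=3  r_T0=2 ✓
   8) CAS  T1:  M=3  r_T1=2 ✗
   9) LOAD T0:  M=3  r_T0=3
  10) CAS  T0:  M=4  r_T0=3 ✓
  11) LOAD T0:  M=4  r_T0=4
  12) CAS  T0:  M=5  r_T0=4 ✓
  13) LOAD T0:  M=5  r_T0=5
  14) CAS  T0:  M=6  r_T0=5 ✓
Log disagrees first at step 5.

step = 5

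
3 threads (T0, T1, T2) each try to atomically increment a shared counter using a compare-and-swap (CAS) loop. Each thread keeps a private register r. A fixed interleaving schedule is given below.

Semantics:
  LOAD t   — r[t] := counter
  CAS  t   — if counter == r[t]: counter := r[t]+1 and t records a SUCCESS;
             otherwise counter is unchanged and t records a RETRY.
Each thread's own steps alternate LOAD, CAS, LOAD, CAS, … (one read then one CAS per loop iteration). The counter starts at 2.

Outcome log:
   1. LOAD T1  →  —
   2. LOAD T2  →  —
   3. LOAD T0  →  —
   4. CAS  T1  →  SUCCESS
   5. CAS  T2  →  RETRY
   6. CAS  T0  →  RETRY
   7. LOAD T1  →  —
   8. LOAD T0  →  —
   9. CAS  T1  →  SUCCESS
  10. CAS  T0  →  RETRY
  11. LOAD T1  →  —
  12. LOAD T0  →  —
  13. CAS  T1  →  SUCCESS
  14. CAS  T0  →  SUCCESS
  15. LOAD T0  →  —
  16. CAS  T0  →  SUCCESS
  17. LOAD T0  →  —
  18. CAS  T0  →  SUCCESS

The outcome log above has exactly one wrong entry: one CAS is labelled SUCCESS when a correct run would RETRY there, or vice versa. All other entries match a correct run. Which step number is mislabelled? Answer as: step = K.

step = 14

Re-executing:
T1 LOAD — after: cnt=2, r=2 — load
T2 LOAD — after: cnt=2, r=2 — load
T0 LOAD — after: cnt=2, r=2 — load
T1 CAS — after: cnt=3, r=2 — ok
T2 CAS — after: cnt=3, r=2 — retry
T0 CAS — after: cnt=3, r=2 — retry
T1 LOAD — after: cnt=3, r=3 — load
T0 LOAD — after: cnt=3, r=3 — load
T1 CAS — after: cnt=4, r=3 — ok
T0 CAS — after: cnt=4, r=3 — retry
T1 LOAD — after: cnt=4, r=4 — load
T0 LOAD — after: cnt=4, r=4 — load
T1 CAS — after: cnt=5, r=4 — ok
T0 CAS — after: cnt=5, r=4 — retry
T0 LOAD — after: cnt=5, r=5 — load
T0 CAS — after: cnt=6, r=5 — ok
T0 LOAD — after: cnt=6, r=6 — load
T0 CAS — after: cnt=7, r=6 — ok
Mismatch at 14.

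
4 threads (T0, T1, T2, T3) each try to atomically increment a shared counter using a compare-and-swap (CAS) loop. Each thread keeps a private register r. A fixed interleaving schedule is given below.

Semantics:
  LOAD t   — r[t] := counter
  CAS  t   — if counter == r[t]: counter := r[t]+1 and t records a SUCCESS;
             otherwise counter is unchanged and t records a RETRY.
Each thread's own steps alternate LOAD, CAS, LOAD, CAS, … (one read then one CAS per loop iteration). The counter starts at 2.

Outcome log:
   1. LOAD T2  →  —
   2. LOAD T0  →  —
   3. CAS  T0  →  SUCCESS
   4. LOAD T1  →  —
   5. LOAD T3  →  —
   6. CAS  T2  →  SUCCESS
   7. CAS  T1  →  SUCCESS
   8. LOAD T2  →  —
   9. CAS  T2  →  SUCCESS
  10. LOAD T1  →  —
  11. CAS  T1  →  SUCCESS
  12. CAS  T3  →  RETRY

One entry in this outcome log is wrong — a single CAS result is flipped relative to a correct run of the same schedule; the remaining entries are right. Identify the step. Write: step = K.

step = 6

Reference trace:
1. LOAD T2 → mem=2 r[T2]=2 [LOAD]
2. LOAD T0 → mem=2 r[T0]=2 [LOAD]
3. CAS T0 → mem=3 r[T0]=2 [OK]
4. LOAD T1 → mem=3 r[T1]=3 [LOAD]
5. LOAD T3 → mem=3 r[T3]=3 [LOAD]
6. CAS T2 → mem=3 r[T2]=2 [RETRY]
7. CAS T1 → mem=4 r[T1]=3 [OK]
8. LOAD T2 → mem=4 r[T2]=4 [LOAD]
9. CAS T2 → mem=5 r[T2]=4 [OK]
10. LOAD T1 → mem=5 r[T1]=5 [LOAD]
11. CAS T1 → mem=6 r[T1]=5 [OK]
12. CAS T3 → mem=6 r[T3]=3 [RETRY]
Mismatch at 6.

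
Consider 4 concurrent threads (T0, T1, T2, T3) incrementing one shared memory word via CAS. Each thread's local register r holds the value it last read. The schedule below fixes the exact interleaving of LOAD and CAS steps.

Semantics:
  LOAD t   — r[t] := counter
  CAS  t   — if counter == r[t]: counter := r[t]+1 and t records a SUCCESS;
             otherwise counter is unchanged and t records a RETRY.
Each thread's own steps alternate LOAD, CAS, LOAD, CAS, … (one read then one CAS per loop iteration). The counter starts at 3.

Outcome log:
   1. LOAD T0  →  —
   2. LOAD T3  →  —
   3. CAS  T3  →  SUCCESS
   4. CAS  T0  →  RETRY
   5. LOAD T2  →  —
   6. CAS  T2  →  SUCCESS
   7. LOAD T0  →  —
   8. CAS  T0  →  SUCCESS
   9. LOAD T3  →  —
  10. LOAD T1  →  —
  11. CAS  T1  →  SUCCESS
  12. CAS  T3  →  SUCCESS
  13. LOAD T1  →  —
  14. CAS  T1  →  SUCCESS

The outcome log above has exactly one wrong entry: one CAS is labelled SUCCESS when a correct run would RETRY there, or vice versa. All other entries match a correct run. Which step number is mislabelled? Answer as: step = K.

Re-executing:
   1) LOAD T0:  M=3  r_T0=3
   2) LOAD T3:  M=3  r_T3=3
   3) CAS  T3:  M=4  r_T3=3 ✓
   4) CAS  T0:  M=4  r_T0=3 ✗
   5) LOAD T2:  M=4  r_T2=4
   6) CAS  T2:  M=5  r_T2=4 ✓
   7) LOAD T0:  M=5  r_T0=5
   8) CAS  T0:  M=6  r_T0=5 ✓
   9) LOAD T3:  M=6  r_T3=6
  10) LOAD T1:  M=6  r_T1=6
  11) CAS  T1:  M=7  r_T1=6 ✓
  12) CAS  T3:  M=7  r_T3=6 ✗
  13) LOAD T1:  M=7  r_T1=7
  14) CAS  T1:  M=8  r_T1=7 ✓
Flip is step 12.

step = 12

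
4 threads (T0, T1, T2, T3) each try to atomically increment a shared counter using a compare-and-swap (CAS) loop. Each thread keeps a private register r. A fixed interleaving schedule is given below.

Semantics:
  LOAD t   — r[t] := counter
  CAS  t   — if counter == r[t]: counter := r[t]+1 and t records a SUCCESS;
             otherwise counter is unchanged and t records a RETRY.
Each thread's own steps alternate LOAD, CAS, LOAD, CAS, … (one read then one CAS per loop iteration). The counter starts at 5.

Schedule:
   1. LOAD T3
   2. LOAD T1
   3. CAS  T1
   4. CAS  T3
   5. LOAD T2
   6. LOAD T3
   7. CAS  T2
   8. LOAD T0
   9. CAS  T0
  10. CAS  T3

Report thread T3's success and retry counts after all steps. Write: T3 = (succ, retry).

T3 = (0, 2)

[1] T3.load  rd  (counter 5, T3.r 5)
[2] T1.load  rd  (counter 5, T1.r 5)
[3] T1.cas  hit  (counter 6, T1.r 5)
[4] T3.cas  miss  (counter 6, T3.r 5)
[5] T2.load  rd  (counter 6, T2.r 6)
[6] T3.load  rd  (counter 6, T3.r 6)
[7] T2.cas  hit  (counter 7, T2.r 6)
[8] T0.load  rd  (counter 7, T0.r 7)
[9] T0.cas  hit  (counter 8, T0.r 7)
[10] T3.cas  miss  (counter 8, T3.r 6)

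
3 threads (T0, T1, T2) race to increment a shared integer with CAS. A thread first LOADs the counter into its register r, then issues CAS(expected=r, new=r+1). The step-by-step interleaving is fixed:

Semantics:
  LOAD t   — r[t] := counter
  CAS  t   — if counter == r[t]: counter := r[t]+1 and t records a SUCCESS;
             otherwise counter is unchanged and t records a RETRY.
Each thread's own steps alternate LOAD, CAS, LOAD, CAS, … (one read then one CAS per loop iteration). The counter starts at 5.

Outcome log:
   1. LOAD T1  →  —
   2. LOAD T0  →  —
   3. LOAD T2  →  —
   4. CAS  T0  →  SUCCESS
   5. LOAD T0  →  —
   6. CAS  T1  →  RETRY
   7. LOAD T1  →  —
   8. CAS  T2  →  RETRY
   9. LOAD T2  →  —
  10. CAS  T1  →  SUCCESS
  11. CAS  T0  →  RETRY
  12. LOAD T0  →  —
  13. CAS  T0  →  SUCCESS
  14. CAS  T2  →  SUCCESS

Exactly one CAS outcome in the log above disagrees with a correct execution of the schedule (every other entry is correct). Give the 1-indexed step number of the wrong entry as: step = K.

Correct run:
[1] T1.load  rd  (counter 5, T1.r 5)
[2] T0.load  rd  (counter 5, T0.r 5)
[3] T2.load  rd  (counter 5, T2.r 5)
[4] T0.cas  hit  (counter 6, T0.r 5)
[5] T0.load  rd  (counter 6, T0.r 6)
[6] T1.cas  miss  (counter 6, T1.r 5)
[7] T1.load  rd  (counter 6, T1.r 6)
[8] T2.cas  miss  (counter 6, T2.r 5)
[9] T2.load  rd  (counter 6, T2.r 6)
[10] T1.cas  hit  (counter 7, T1.r 6)
[11] T0.cas  miss  (counter 7, T0.r 6)
[12] T0.load  rd  (counter 7, T0.r 7)
[13] T0.cas  hit  (counter 8, T0.r 7)
[14] T2.cas  miss  (counter 8, T2.r 6)
Flip is step 14.

step = 14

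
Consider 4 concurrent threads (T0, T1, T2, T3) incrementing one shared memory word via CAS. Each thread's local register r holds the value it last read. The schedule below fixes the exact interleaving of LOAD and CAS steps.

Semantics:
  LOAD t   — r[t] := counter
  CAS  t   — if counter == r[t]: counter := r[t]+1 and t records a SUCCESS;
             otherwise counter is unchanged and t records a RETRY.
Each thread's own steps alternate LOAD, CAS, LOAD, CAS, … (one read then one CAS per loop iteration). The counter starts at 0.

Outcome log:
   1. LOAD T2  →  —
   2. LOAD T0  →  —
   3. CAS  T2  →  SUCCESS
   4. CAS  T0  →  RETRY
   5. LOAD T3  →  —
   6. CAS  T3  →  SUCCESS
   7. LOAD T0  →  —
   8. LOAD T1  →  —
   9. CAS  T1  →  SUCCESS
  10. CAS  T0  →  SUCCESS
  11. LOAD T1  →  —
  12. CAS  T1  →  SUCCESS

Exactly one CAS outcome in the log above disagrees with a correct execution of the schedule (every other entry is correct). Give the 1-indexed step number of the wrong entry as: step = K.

step = 10

Correct run:
[1] T2.load  rd  (counter 0, T2.r 0)
[2] T0.load  rd  (counter 0, T0.r 0)
[3] T2.cas  hit  (counter 1, T2.r 0)
[4] T0.cas  miss  (counter 1, T0.r 0)
[5] T3.load  rd  (counter 1, T3.r 1)
[6] T3.cas  hit  (counter 2, T3.r 1)
[7] T0.load  rd  (counter 2, T0.r 2)
[8] T1.load  rd  (counter 2, T1.r 2)
[9] T1.cas  hit  (counter 3, T1.r 2)
[10] T0.cas  miss  (counter 3, T0.r 2)
[11] T1.load  rd  (counter 3, T1.r 3)
[12] T1.cas  hit  (counter 4, T1.r 3)
Mismatch at 10.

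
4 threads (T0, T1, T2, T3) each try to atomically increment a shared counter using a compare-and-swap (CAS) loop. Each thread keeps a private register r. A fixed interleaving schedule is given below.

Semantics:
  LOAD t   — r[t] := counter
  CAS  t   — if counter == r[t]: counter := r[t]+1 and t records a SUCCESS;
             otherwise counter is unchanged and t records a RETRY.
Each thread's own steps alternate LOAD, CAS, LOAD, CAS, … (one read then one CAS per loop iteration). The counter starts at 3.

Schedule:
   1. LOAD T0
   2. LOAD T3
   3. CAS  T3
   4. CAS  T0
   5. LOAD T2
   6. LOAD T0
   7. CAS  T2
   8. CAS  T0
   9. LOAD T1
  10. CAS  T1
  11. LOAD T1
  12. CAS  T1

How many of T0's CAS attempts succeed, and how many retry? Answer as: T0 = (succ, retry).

[1] T0.load  rd  (counter 3, T0.r 3)
[2] T3.load  rd  (counter 3, T3.r 3)
[3] T3.cas  hit  (counter 4, T3.r 3)
[4] T0.cas  miss  (counter 4, T0.r 3)
[5] T2.load  rd  (counter 4, T2.r 4)
[6] T0.load  rd  (counter 4, T0.r 4)
[7] T2.cas  hit  (counter 5, T2.r 4)
[8] T0.cas  miss  (counter 5, T0.r 4)
[9] T1.load  rd  (counter 5, T1.r 5)
[10] T1.cas  hit  (counter 6, T1.r 5)
[11] T1.load  rd  (counter 6, T1.r 6)
[12] T1.cas  hit  (counter 7, T1.r 6)

T0 = (0, 2)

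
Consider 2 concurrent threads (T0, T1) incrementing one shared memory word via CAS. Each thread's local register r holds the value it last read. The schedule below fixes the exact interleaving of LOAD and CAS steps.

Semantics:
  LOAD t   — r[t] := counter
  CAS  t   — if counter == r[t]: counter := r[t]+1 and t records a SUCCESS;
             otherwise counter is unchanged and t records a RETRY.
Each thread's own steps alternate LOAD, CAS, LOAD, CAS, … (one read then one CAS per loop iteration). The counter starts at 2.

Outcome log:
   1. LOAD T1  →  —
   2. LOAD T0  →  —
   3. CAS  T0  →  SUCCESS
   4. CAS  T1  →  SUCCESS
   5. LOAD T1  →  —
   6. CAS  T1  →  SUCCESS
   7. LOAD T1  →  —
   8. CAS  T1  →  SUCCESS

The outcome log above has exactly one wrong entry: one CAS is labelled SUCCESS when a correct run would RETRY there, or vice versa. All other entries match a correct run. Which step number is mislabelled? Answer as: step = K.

step = 4

Reference trace:
1. LOAD T1 → mem=2 r[T1]=2 [LOAD]
2. LOAD T0 → mem=2 r[T0]=2 [LOAD]
3. CAS T0 → mem=3 r[T0]=2 [OK]
4. CAS T1 → mem=3 r[T1]=2 [RETRY]
5. LOAD T1 → mem=3 r[T1]=3 [LOAD]
6. CAS T1 → mem=4 r[T1]=3 [OK]
7. LOAD T1 → mem=4 r[T1]=4 [LOAD]
8. CAS T1 → mem=5 r[T1]=4 [OK]
Log disagrees first at step 4.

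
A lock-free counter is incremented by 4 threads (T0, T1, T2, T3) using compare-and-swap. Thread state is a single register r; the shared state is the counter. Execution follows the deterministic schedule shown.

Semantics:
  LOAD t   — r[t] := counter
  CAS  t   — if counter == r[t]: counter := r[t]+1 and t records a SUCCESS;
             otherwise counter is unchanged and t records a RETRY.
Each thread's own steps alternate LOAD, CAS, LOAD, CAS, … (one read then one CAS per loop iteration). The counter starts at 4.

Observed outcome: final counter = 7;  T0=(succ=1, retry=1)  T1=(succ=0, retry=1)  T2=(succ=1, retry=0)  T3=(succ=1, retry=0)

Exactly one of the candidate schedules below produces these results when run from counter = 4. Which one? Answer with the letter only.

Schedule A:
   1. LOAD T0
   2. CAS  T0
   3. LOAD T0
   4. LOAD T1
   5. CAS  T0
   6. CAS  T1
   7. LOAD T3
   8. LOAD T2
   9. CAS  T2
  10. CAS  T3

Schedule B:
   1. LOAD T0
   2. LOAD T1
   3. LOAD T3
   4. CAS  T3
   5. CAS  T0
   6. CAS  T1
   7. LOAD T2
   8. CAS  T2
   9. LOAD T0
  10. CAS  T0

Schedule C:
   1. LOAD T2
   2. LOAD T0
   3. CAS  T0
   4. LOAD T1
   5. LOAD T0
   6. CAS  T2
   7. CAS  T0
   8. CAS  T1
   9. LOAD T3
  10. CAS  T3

Tracing schedule B:
   1) LOAD T0:  M=4  r_T0=4
   2) LOAD T1:  M=4  r_T1=4
   3) LOAD T3:  M=4  r_T3=4
   4) CAS  T3:  M=5  r_T3=4 ✓
   5) CAS  T0:  M=5  r_T0=4 ✗
   6) CAS  T1:  M=5  r_T1=4 ✗
   7) LOAD T2:  M=5  r_T2=5
   8) CAS  T2:  M=6  r_T2=5 ✓
   9) LOAD T0:  M=6  r_T0=6
  10) CAS  T0:  M=7  r_T0=6 ✓

B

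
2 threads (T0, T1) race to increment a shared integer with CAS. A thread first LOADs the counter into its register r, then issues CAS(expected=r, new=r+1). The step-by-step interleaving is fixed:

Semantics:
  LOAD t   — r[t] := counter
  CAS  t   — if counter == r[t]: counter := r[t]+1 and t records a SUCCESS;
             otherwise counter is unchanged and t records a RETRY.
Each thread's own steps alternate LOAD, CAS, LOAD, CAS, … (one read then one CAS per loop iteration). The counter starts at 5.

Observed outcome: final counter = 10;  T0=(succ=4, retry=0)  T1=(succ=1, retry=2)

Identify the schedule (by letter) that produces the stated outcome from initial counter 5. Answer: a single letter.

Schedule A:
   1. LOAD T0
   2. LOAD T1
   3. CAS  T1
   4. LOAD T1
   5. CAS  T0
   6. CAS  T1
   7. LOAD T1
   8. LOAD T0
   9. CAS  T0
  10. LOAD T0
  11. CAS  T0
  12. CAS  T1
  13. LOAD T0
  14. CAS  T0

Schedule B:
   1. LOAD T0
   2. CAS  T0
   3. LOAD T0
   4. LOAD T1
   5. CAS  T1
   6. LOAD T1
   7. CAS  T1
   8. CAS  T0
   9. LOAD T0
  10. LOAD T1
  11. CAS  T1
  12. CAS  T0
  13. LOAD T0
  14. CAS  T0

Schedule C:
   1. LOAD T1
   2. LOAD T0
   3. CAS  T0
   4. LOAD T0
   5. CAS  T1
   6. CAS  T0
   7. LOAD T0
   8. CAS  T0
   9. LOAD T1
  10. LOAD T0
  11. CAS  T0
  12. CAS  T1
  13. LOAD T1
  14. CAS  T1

C

Tracing schedule C:
1. LOAD T1 → mem=5 r[T1]=5 [LOAD]
2. LOAD T0 → mem=5 r[T0]=5 [LOAD]
3. CAS T0 → mem=6 r[T0]=5 [OK]
4. LOAD T0 → mem=6 r[T0]=6 [LOAD]
5. CAS T1 → mem=6 r[T1]=5 [RETRY]
6. CAS T0 → mem=7 r[T0]=6 [OK]
7. LOAD T0 → mem=7 r[T0]=7 [LOAD]
8. CAS T0 → mem=8 r[T0]=7 [OK]
9. LOAD T1 → mem=8 r[T1]=8 [LOAD]
10. LOAD T0 → mem=8 r[T0]=8 [LOAD]
11. CAS T0 → mem=9 r[T0]=8 [OK]
12. CAS T1 → mem=9 r[T1]=8 [RETRY]
13. LOAD T1 → mem=9 r[T1]=9 [LOAD]
14. CAS T1 → mem=10 r[T1]=9 [OK]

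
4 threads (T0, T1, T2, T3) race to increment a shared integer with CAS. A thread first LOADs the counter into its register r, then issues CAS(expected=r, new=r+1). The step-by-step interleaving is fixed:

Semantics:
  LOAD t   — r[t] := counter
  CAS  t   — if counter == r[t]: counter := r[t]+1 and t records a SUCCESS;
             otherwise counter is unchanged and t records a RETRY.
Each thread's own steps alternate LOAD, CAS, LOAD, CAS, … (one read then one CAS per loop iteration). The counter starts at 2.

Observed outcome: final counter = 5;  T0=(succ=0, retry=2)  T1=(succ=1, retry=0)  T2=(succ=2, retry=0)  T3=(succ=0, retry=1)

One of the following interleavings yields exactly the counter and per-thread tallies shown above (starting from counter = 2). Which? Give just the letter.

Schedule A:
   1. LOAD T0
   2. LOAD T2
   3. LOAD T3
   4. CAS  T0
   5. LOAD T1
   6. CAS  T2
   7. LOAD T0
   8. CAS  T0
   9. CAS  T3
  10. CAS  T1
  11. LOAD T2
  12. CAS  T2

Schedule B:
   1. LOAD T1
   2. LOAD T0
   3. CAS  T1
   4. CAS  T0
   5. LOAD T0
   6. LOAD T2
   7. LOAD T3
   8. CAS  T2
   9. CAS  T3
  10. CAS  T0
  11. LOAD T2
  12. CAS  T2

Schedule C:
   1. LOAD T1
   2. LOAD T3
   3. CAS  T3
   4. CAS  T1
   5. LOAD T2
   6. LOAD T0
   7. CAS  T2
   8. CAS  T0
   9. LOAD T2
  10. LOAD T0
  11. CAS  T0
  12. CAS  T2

Run B:
step 1: T1 LOAD ⇒ load; ctr=2 reg=2
step 2: T0 LOAD ⇒ load; ctr=2 reg=2
step 3: T1 CAS ⇒ ok; ctr=3 reg=2
step 4: T0 CAS ⇒ retry; ctr=3 reg=2
step 5: T0 LOAD ⇒ load; ctr=3 reg=3
step 6: T2 LOAD ⇒ load; ctr=3 reg=3
step 7: T3 LOAD ⇒ load; ctr=3 reg=3
step 8: T2 CAS ⇒ ok; ctr=4 reg=3
step 9: T3 CAS ⇒ retry; ctr=4 reg=3
step 10: T0 CAS ⇒ retry; ctr=4 reg=3
step 11: T2 LOAD ⇒ load; ctr=4 reg=4
step 12: T2 CAS ⇒ ok; ctr=5 reg=4

B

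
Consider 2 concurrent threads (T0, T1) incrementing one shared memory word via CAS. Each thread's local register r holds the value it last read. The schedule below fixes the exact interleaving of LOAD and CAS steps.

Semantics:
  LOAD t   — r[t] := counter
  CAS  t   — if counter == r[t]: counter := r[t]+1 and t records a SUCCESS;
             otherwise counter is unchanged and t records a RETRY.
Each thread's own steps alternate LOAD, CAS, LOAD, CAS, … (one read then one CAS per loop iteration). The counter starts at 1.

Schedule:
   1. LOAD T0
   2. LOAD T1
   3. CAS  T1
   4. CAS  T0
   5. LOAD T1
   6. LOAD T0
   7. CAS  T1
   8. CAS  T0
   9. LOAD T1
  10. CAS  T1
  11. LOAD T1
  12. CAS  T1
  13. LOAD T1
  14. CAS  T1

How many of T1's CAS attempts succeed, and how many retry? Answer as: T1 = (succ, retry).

T1 = (5, 0)

#1 T0 reads 1
#2 T1 reads 1
#3 T1 CAS(1→2) writes; counter now 2
#4 T0 CAS(1→2) fails; counter now 2
#5 T1 reads 2
#6 T0 reads 2
#7 T1 CAS(2→3) writes; counter now 3
#8 T0 CAS(2→3) fails; counter now 3
#9 T1 reads 3
#10 T1 CAS(3→4) writes; counter now 4
#11 T1 reads 4
#12 T1 CAS(4→5) writes; counter now 5
#13 T1 reads 5
#14 T1 CAS(5→6) writes; counter now 6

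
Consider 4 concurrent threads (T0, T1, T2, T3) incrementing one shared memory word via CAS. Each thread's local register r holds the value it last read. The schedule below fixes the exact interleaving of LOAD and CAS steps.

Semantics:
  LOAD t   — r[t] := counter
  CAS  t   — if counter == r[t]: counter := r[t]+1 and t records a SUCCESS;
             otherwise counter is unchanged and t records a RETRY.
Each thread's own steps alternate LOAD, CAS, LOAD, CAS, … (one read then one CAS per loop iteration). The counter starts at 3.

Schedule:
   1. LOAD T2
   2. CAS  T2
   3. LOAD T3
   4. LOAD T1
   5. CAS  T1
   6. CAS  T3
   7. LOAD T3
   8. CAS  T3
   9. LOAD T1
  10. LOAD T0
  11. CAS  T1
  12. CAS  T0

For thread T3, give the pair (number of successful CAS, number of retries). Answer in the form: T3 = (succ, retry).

T2 LOAD — after: cnt=3, r=3 — load
T2 CAS — after: cnt=4, r=3 — ok
T3 LOAD — after: cnt=4, r=4 — load
T1 LOAD — after: cnt=4, r=4 — load
T1 CAS — after: cnt=5, r=4 — ok
T3 CAS — after: cnt=5, r=4 — retry
T3 LOAD — after: cnt=5, r=5 — load
T3 CAS — after: cnt=6, r=5 — ok
T1 LOAD — after: cnt=6, r=6 — load
T0 LOAD — after: cnt=6, r=6 — load
T1 CAS — after: cnt=7, r=6 — ok
T0 CAS — after: cnt=7, r=6 — retry

T3 = (1, 1)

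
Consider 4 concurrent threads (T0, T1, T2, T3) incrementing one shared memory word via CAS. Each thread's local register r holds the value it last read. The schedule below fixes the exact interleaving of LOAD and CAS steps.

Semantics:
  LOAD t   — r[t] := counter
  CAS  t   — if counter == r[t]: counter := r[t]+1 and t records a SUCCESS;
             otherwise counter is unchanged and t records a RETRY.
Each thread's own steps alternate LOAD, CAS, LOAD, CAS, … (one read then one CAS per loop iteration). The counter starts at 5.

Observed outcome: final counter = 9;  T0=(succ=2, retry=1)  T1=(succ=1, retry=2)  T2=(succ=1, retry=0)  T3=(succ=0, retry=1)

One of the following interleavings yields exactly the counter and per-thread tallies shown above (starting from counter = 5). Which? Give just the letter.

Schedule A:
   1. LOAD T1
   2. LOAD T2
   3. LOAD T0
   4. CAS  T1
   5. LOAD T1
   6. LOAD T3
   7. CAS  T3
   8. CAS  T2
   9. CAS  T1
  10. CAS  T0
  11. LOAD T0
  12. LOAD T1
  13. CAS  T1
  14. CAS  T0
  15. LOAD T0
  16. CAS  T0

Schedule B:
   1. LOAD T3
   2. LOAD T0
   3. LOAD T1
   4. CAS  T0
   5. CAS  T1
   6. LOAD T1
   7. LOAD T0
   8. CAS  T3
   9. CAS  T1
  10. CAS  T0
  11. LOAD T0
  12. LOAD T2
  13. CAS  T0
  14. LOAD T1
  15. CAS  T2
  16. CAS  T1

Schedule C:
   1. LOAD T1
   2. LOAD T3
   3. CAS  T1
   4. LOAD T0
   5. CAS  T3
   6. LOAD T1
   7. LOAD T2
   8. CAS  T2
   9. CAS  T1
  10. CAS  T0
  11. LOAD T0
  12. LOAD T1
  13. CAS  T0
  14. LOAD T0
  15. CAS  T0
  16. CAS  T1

C

Tracing schedule C:
[1] T1.load  rd  (counter 5, T1.r 5)
[2] T3.load  rd  (counter 5, T3.r 5)
[3] T1.cas  hit  (counter 6, T1.r 5)
[4] T0.load  rd  (counter 6, T0.r 6)
[5] T3.cas  miss  (counter 6, T3.r 5)
[6] T1.load  rd  (counter 6, T1.r 6)
[7] T2.load  rd  (counter 6, T2.r 6)
[8] T2.cas  hit  (counter 7, T2.r 6)
[9] T1.cas  miss  (counter 7, T1.r 6)
[10] T0.cas  miss  (counter 7, T0.r 6)
[11] T0.load  rd  (counter 7, T0.r 7)
[12] T1.load  rd  (counter 7, T1.r 7)
[13] T0.cas  hit  (counter 8, T0.r 7)
[14] T0.load  rd  (counter 8, T0.r 8)
[15] T0.cas  hit  (counter 9, T0.r 8)
[16] T1.cas  miss  (counter 9, T1.r 7)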